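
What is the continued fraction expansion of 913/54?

[16; 1, 9, 1, 4]

Run the Euclidean algorithm on 913 and 54; the successive quotients are the partial quotients a_0, a_1, ... (each step inverts the fractional part left over by the previous one):
  913 = 16*54 + 49, so a_0 = 16.
  54 = 1*49 + 5, so a_1 = 1.
  49 = 9*5 + 4, so a_2 = 9.
  5 = 1*4 + 1, so a_3 = 1.
  4 = 4*1 + 0, so a_4 = 4.
The remainder reaches 0 after 5 divisions, so the expansion has 5 partial quotients, read off in order.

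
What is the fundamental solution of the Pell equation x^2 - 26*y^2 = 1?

(x, y) = (51, 10)

First expand sqrt(26) as a continued fraction. With x_i = (sqrt(26) + m_i)/d_i and (m_0, d_0) = (0, 1): a_0 = floor(sqrt(26)) = 5, since 5^2 = 25 <= 26 < 36 = 6^2.
Iterate m_{i+1} = d_i*a_i - m_i, d_{i+1} = (26 - m_{i+1}^2)/d_i, a_{i+1} = floor((a_0 + m_{i+1})/d_{i+1}):
  m_1 = 1*5 - 0 = 5, d_1 = (26 - 5^2)/1 = 1/1 = 1, a_1 = floor((5 + 5)/1) = 10.
  m_2 = 1*10 - 5 = 5, d_2 = (26 - 5^2)/1 = 1/1 = 1: (m_2, d_2) = (m_1, d_1) = (5, 1), so from here the quotient a_1 repeats; the period length is 1.
So sqrt(26) = [5; (10)] with period length k = 1.
k is odd, so (p_{k-1}, q_{k-1}) only solves x^2 - 26y^2 = -1 and the fundamental solution of x^2 - 26y^2 = 1 is (p_{2k-1}, q_{2k-1}) = (p_1, q_1); compute convergents through index 1, running through the period twice.
Convergents (p_i = a_i*p_{i-1} + p_{i-2}, q_i = a_i*q_{i-1} + q_{i-2} with p_{-2}=0, p_{-1}=1, q_{-2}=1, q_{-1}=0):
  i=0: a_0=5, p_0 = 5*1 + 0 = 5, q_0 = 5*0 + 1 = 1.
  i=1: a_1=10, p_1 = 10*5 + 1 = 51, q_1 = 10*1 + 0 = 10.
Indeed p_0^2 - 26*q_0^2 = 25 - 26 = -1, not +1.
Check: 51^2 - 26*10^2 = 2601 - 2600 = 1, so (x, y) = (51, 10) solves the equation, and by the theorem it is the least positive solution.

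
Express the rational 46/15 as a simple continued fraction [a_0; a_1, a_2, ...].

[3; 15]

Run the Euclidean algorithm on 46 and 15; the successive quotients are the partial quotients a_0, a_1, ... (each step inverts the fractional part left over by the previous one):
  46 = 3*15 + 1, so a_0 = 3.
  15 = 15*1 + 0, so a_1 = 15.
The remainder reaches 0 after 2 divisions, so the expansion has 2 partial quotients, read off in order.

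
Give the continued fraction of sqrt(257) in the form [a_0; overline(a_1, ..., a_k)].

Write x_i = (sqrt(257) + m_i)/d_i with (m_0, d_0) = (0, 1). a_0 = floor(sqrt(257)) = 16, since 16^2 = 256 <= 257 < 289 = 17^2.
Iterate m_{i+1} = d_i*a_i - m_i, d_{i+1} = (257 - m_{i+1}^2)/d_i, a_{i+1} = floor((a_0 + m_{i+1})/d_{i+1}):
  m_1 = 1*16 - 0 = 16, d_1 = (257 - 16^2)/1 = 1/1 = 1, a_1 = floor((16 + 16)/1) = 32.
  m_2 = 1*32 - 16 = 16, d_2 = (257 - 16^2)/1 = 1/1 = 1: (m_2, d_2) = (m_1, d_1) = (16, 1), so from here the quotient a_1 repeats; the period length is 1.
Hence the expansion of sqrt(257) is a_0 = 16 followed by the repeating block 32 (period 1).

[16; overline(32)]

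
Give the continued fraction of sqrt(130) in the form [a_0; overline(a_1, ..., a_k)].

[11; overline(2, 2, 22)]

Write x_i = (sqrt(130) + m_i)/d_i with (m_0, d_0) = (0, 1). a_0 = floor(sqrt(130)) = 11, since 11^2 = 121 <= 130 < 144 = 12^2.
Iterate m_{i+1} = d_i*a_i - m_i, d_{i+1} = (130 - m_{i+1}^2)/d_i, a_{i+1} = floor((a_0 + m_{i+1})/d_{i+1}):
  m_1 = 1*11 - 0 = 11, d_1 = (130 - 11^2)/1 = 9/1 = 9, a_1 = floor((11 + 11)/9) = 2.
  m_2 = 9*2 - 11 = 7, d_2 = (130 - 7^2)/9 = 81/9 = 9, a_2 = floor((11 + 7)/9) = 2.
  m_3 = 9*2 - 7 = 11, d_3 = (130 - 11^2)/9 = 9/9 = 1, a_3 = floor((11 + 11)/1) = 22.
  m_4 = 1*22 - 11 = 11, d_4 = (130 - 11^2)/1 = 9/1 = 9: (m_4, d_4) = (m_1, d_1) = (11, 9), so from here the quotients repeat a_1, ..., a_3; the period length is 3.
Hence the expansion of sqrt(130) is a_0 = 11 followed by the repeating block 2, 2, 22 (period 3).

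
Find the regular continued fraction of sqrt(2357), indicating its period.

Write x_i = (sqrt(2357) + m_i)/d_i with (m_0, d_0) = (0, 1). a_0 = floor(sqrt(2357)) = 48, since 48^2 = 2304 <= 2357 < 2401 = 49^2.
Iterate m_{i+1} = d_i*a_i - m_i, d_{i+1} = (2357 - m_{i+1}^2)/d_i, a_{i+1} = floor((a_0 + m_{i+1})/d_{i+1}):
  m_1 = 1*48 - 0 = 48, d_1 = (2357 - 48^2)/1 = 53/1 = 53, a_1 = floor((48 + 48)/53) = 1.
  m_2 = 53*1 - 48 = 5, d_2 = (2357 - 5^2)/53 = 2332/53 = 44, a_2 = floor((48 + 5)/44) = 1.
  m_3 = 44*1 - 5 = 39, d_3 = (2357 - 39^2)/44 = 836/44 = 19, a_3 = floor((48 + 39)/19) = 4.
  m_4 = 19*4 - 39 = 37, d_4 = (2357 - 37^2)/19 = 988/19 = 52, a_4 = floor((48 + 37)/52) = 1.
  m_5 = 52*1 - 37 = 15, d_5 = (2357 - 15^2)/52 = 2132/52 = 41, a_5 = floor((48 + 15)/41) = 1.
  m_6 = 41*1 - 15 = 26, d_6 = (2357 - 26^2)/41 = 1681/41 = 41, a_6 = floor((48 + 26)/41) = 1.
  m_7 = 41*1 - 26 = 15, d_7 = (2357 - 15^2)/41 = 2132/41 = 52, a_7 = floor((48 + 15)/52) = 1.
  m_8 = 52*1 - 15 = 37, d_8 = (2357 - 37^2)/52 = 988/52 = 19, a_8 = floor((48 + 37)/19) = 4.
  m_9 = 19*4 - 37 = 39, d_9 = (2357 - 39^2)/19 = 836/19 = 44, a_9 = floor((48 + 39)/44) = 1.
  m_10 = 44*1 - 39 = 5, d_10 = (2357 - 5^2)/44 = 2332/44 = 53, a_10 = floor((48 + 5)/53) = 1.
  m_11 = 53*1 - 5 = 48, d_11 = (2357 - 48^2)/53 = 53/53 = 1, a_11 = floor((48 + 48)/1) = 96.
  m_12 = 1*96 - 48 = 48, d_12 = (2357 - 48^2)/1 = 53/1 = 53: (m_12, d_12) = (m_1, d_1) = (48, 53), so from here the quotients repeat a_1, ..., a_11; the period length is 11.
Hence the expansion of sqrt(2357) is a_0 = 48 followed by the repeating block 1, 1, 4, 1, 1, 1, 1, 4, 1, 1, 96 (period 11).

[48; (1, 1, 4, 1, 1, 1, 1, 4, 1, 1, 96)]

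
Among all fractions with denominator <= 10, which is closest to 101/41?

Expand x = 101/41 as a continued fraction with the Euclidean algorithm:
  101 = 2*41 + 19, so a_0 = 2.
  41 = 2*19 + 3, so a_1 = 2.
  19 = 6*3 + 1, so a_2 = 6.
  3 = 3*1 + 0, so a_3 = 3.
so x = [2; 2, 6, 3].
Convergents (p_i = a_i*p_{i-1} + p_{i-2}, q_i = a_i*q_{i-1} + q_{i-2} with p_{-2}=0, p_{-1}=1, q_{-2}=1, q_{-1}=0), until the denominator exceeds 10:
  i=0: a_0=2, p_0 = 2*1 + 0 = 2, q_0 = 2*0 + 1 = 1.
  i=1: a_1=2, p_1 = 2*2 + 1 = 5, q_1 = 2*1 + 0 = 2.
  i=2: a_2=6, p_2 = 6*5 + 2 = 32, q_2 = 6*2 + 1 = 13.
q_2 = 13 > 10, so the last convergent with denominator <= 10 is p_1/q_1 = 5/2.
The closest fraction with denominator <= 10 is either p_1/q_1 or the intermediate fraction (k*p_1 + p_0)/(k*q_1 + q_0) with the largest k >= 1 whose denominator stays <= 10; these approach x as k grows, and every other convergent or intermediate fraction in range is farther away.
Largest k: floor((10 - q_0)/q_1) = floor((10 - 1)/2) = 4.
That gives (4*5 + 2)/(4*2 + 1) = 22/9.
Compare the errors: |x - 5/2| = |101*2 - 5*41|/(41*2) = 3/82, and |x - 22/9| = |101*9 - 22*41|/(41*9) = 7/369.
Cross-multiplying, 7*82 = 574 < 1107 = 3*369, so 7/369 is smaller: the intermediate fraction 22/9 is closer to x than 5/2.

22/9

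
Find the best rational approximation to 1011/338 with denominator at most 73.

Expand x = 1011/338 as a continued fraction with the Euclidean algorithm:
  1011 = 2*338 + 335, so a_0 = 2.
  338 = 1*335 + 3, so a_1 = 1.
  335 = 111*3 + 2, so a_2 = 111.
  3 = 1*2 + 1, so a_3 = 1.
  2 = 2*1 + 0, so a_4 = 2.
so x = [2; 1, 111, 1, 2].
Convergents (p_i = a_i*p_{i-1} + p_{i-2}, q_i = a_i*q_{i-1} + q_{i-2} with p_{-2}=0, p_{-1}=1, q_{-2}=1, q_{-1}=0), until the denominator exceeds 73:
  i=0: a_0=2, p_0 = 2*1 + 0 = 2, q_0 = 2*0 + 1 = 1.
  i=1: a_1=1, p_1 = 1*2 + 1 = 3, q_1 = 1*1 + 0 = 1.
  i=2: a_2=111, p_2 = 111*3 + 2 = 335, q_2 = 111*1 + 1 = 112.
q_2 = 112 > 73, so the last convergent with denominator <= 73 is p_1/q_1 = 3/1.
The closest fraction with denominator <= 73 is either p_1/q_1 or the intermediate fraction (k*p_1 + p_0)/(k*q_1 + q_0) with the largest k >= 1 whose denominator stays <= 73; these approach x as k grows, and every other convergent or intermediate fraction in range is farther away.
Largest k: floor((73 - q_0)/q_1) = floor((73 - 1)/1) = 72.
That gives (72*3 + 2)/(72*1 + 1) = 218/73.
Compare the errors: |x - 3/1| = |1011*1 - 3*338|/(338*1) = 3/338, and |x - 218/73| = |1011*73 - 218*338|/(338*73) = 119/24674.
Cross-multiplying, 119*338 = 40222 < 74022 = 3*24674, so 119/24674 is smaller: the intermediate fraction 218/73 is closer to x than 3/1.

218/73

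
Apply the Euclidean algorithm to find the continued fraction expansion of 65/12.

Run the Euclidean algorithm on 65 and 12; the successive quotients are the partial quotients a_0, a_1, ... (each step inverts the fractional part left over by the previous one):
  65 = 5*12 + 5, so a_0 = 5.
  12 = 2*5 + 2, so a_1 = 2.
  5 = 2*2 + 1, so a_2 = 2.
  2 = 2*1 + 0, so a_3 = 2.
The remainder reaches 0 after 4 divisions, so the expansion has 4 partial quotients, read off in order.

[5; 2, 2, 2]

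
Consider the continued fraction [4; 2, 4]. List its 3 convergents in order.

Using the convergent recurrence p_i = a_i*p_{i-1} + p_{i-2}, q_i = a_i*q_{i-1} + q_{i-2} with p_{-2}=0, p_{-1}=1, q_{-2}=1, q_{-1}=0:
  i=0: a_0=4, p_0 = 4*1 + 0 = 4, q_0 = 4*0 + 1 = 1.
  i=1: a_1=2, p_1 = 2*4 + 1 = 9, q_1 = 2*1 + 0 = 2.
  i=2: a_2=4, p_2 = 4*9 + 4 = 40, q_2 = 4*2 + 1 = 9.

4/1, 9/2, 40/9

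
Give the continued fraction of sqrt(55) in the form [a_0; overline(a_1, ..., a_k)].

Write x_i = (sqrt(55) + m_i)/d_i with (m_0, d_0) = (0, 1). a_0 = floor(sqrt(55)) = 7, since 7^2 = 49 <= 55 < 64 = 8^2.
Iterate m_{i+1} = d_i*a_i - m_i, d_{i+1} = (55 - m_{i+1}^2)/d_i, a_{i+1} = floor((a_0 + m_{i+1})/d_{i+1}):
  m_1 = 1*7 - 0 = 7, d_1 = (55 - 7^2)/1 = 6/1 = 6, a_1 = floor((7 + 7)/6) = 2.
  m_2 = 6*2 - 7 = 5, d_2 = (55 - 5^2)/6 = 30/6 = 5, a_2 = floor((7 + 5)/5) = 2.
  m_3 = 5*2 - 5 = 5, d_3 = (55 - 5^2)/5 = 30/5 = 6, a_3 = floor((7 + 5)/6) = 2.
  m_4 = 6*2 - 5 = 7, d_4 = (55 - 7^2)/6 = 6/6 = 1, a_4 = floor((7 + 7)/1) = 14.
  m_5 = 1*14 - 7 = 7, d_5 = (55 - 7^2)/1 = 6/1 = 6: (m_5, d_5) = (m_1, d_1) = (7, 6), so from here the quotients repeat a_1, ..., a_4; the period length is 4.
Hence the expansion of sqrt(55) is a_0 = 7 followed by the repeating block 2, 2, 2, 14 (period 4).

[7; overline(2, 2, 2, 14)]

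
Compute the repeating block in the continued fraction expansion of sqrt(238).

Write x_i = (sqrt(238) + m_i)/d_i with (m_0, d_0) = (0, 1). a_0 = floor(sqrt(238)) = 15, since 15^2 = 225 <= 238 < 256 = 16^2.
Iterate m_{i+1} = d_i*a_i - m_i, d_{i+1} = (238 - m_{i+1}^2)/d_i, a_{i+1} = floor((a_0 + m_{i+1})/d_{i+1}):
  m_1 = 1*15 - 0 = 15, d_1 = (238 - 15^2)/1 = 13/1 = 13, a_1 = floor((15 + 15)/13) = 2.
  m_2 = 13*2 - 15 = 11, d_2 = (238 - 11^2)/13 = 117/13 = 9, a_2 = floor((15 + 11)/9) = 2.
  m_3 = 9*2 - 11 = 7, d_3 = (238 - 7^2)/9 = 189/9 = 21, a_3 = floor((15 + 7)/21) = 1.
  m_4 = 21*1 - 7 = 14, d_4 = (238 - 14^2)/21 = 42/21 = 2, a_4 = floor((15 + 14)/2) = 14.
  m_5 = 2*14 - 14 = 14, d_5 = (238 - 14^2)/2 = 42/2 = 21, a_5 = floor((15 + 14)/21) = 1.
  m_6 = 21*1 - 14 = 7, d_6 = (238 - 7^2)/21 = 189/21 = 9, a_6 = floor((15 + 7)/9) = 2.
  m_7 = 9*2 - 7 = 11, d_7 = (238 - 11^2)/9 = 117/9 = 13, a_7 = floor((15 + 11)/13) = 2.
  m_8 = 13*2 - 11 = 15, d_8 = (238 - 15^2)/13 = 13/13 = 1, a_8 = floor((15 + 15)/1) = 30.
  m_9 = 1*30 - 15 = 15, d_9 = (238 - 15^2)/1 = 13/1 = 13: (m_9, d_9) = (m_1, d_1) = (15, 13), so from here the quotients repeat a_1, ..., a_8; the period length is 8.
Hence the expansion of sqrt(238) is a_0 = 15 followed by the repeating block 2, 2, 1, 14, 1, 2, 2, 30 (period 8).

[15; (2, 2, 1, 14, 1, 2, 2, 30)]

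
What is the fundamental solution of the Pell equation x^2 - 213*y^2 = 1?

First expand sqrt(213) as a continued fraction. With x_i = (sqrt(213) + m_i)/d_i and (m_0, d_0) = (0, 1): a_0 = floor(sqrt(213)) = 14, since 14^2 = 196 <= 213 < 225 = 15^2.
Iterate m_{i+1} = d_i*a_i - m_i, d_{i+1} = (213 - m_{i+1}^2)/d_i, a_{i+1} = floor((a_0 + m_{i+1})/d_{i+1}):
  m_1 = 1*14 - 0 = 14, d_1 = (213 - 14^2)/1 = 17/1 = 17, a_1 = floor((14 + 14)/17) = 1.
  m_2 = 17*1 - 14 = 3, d_2 = (213 - 3^2)/17 = 204/17 = 12, a_2 = floor((14 + 3)/12) = 1.
  m_3 = 12*1 - 3 = 9, d_3 = (213 - 9^2)/12 = 132/12 = 11, a_3 = floor((14 + 9)/11) = 2.
  m_4 = 11*2 - 9 = 13, d_4 = (213 - 13^2)/11 = 44/11 = 4, a_4 = floor((14 + 13)/4) = 6.
  m_5 = 4*6 - 13 = 11, d_5 = (213 - 11^2)/4 = 92/4 = 23, a_5 = floor((14 + 11)/23) = 1.
  m_6 = 23*1 - 11 = 12, d_6 = (213 - 12^2)/23 = 69/23 = 3, a_6 = floor((14 + 12)/3) = 8.
  m_7 = 3*8 - 12 = 12, d_7 = (213 - 12^2)/3 = 69/3 = 23, a_7 = floor((14 + 12)/23) = 1.
  m_8 = 23*1 - 12 = 11, d_8 = (213 - 11^2)/23 = 92/23 = 4, a_8 = floor((14 + 11)/4) = 6.
  m_9 = 4*6 - 11 = 13, d_9 = (213 - 13^2)/4 = 44/4 = 11, a_9 = floor((14 + 13)/11) = 2.
  m_10 = 11*2 - 13 = 9, d_10 = (213 - 9^2)/11 = 132/11 = 12, a_10 = floor((14 + 9)/12) = 1.
  m_11 = 12*1 - 9 = 3, d_11 = (213 - 3^2)/12 = 204/12 = 17, a_11 = floor((14 + 3)/17) = 1.
  m_12 = 17*1 - 3 = 14, d_12 = (213 - 14^2)/17 = 17/17 = 1, a_12 = floor((14 + 14)/1) = 28.
  m_13 = 1*28 - 14 = 14, d_13 = (213 - 14^2)/1 = 17/1 = 17: (m_13, d_13) = (m_1, d_1) = (14, 17), so from here the quotients repeat a_1, ..., a_12; the period length is 12.
So sqrt(213) = [14; (1, 1, 2, 6, 1, 8, 1, 6, 2, 1, 1, 28)] with period length k = 12.
k is even, so the fundamental solution of x^2 - 213y^2 = 1 is (p_{k-1}, q_{k-1}) = (p_11, q_11); compute convergents through index 11.
Convergents (p_i = a_i*p_{i-1} + p_{i-2}, q_i = a_i*q_{i-1} + q_{i-2} with p_{-2}=0, p_{-1}=1, q_{-2}=1, q_{-1}=0):
  i=0: a_0=14, p_0 = 14*1 + 0 = 14, q_0 = 14*0 + 1 = 1.
  i=1: a_1=1, p_1 = 1*14 + 1 = 15, q_1 = 1*1 + 0 = 1.
  i=2: a_2=1, p_2 = 1*15 + 14 = 29, q_2 = 1*1 + 1 = 2.
  i=3: a_3=2, p_3 = 2*29 + 15 = 73, q_3 = 2*2 + 1 = 5.
  i=4: a_4=6, p_4 = 6*73 + 29 = 467, q_4 = 6*5 + 2 = 32.
  i=5: a_5=1, p_5 = 1*467 + 73 = 540, q_5 = 1*32 + 5 = 37.
  i=6: a_6=8, p_6 = 8*540 + 467 = 4787, q_6 = 8*37 + 32 = 328.
  i=7: a_7=1, p_7 = 1*4787 + 540 = 5327, q_7 = 1*328 + 37 = 365.
  i=8: a_8=6, p_8 = 6*5327 + 4787 = 36749, q_8 = 6*365 + 328 = 2518.
  i=9: a_9=2, p_9 = 2*36749 + 5327 = 78825, q_9 = 2*2518 + 365 = 5401.
  i=10: a_10=1, p_10 = 1*78825 + 36749 = 115574, q_10 = 1*5401 + 2518 = 7919.
  i=11: a_11=1, p_11 = 1*115574 + 78825 = 194399, q_11 = 1*7919 + 5401 = 13320.
Check: 194399^2 - 213*13320^2 = 37790971201 - 37790971200 = 1, so (x, y) = (194399, 13320) solves the equation, and by the theorem it is the least positive solution.

(x, y) = (194399, 13320)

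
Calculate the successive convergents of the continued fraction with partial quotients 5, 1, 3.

Using the convergent recurrence p_i = a_i*p_{i-1} + p_{i-2}, q_i = a_i*q_{i-1} + q_{i-2} with p_{-2}=0, p_{-1}=1, q_{-2}=1, q_{-1}=0:
  i=0: a_0=5, p_0 = 5*1 + 0 = 5, q_0 = 5*0 + 1 = 1.
  i=1: a_1=1, p_1 = 1*5 + 1 = 6, q_1 = 1*1 + 0 = 1.
  i=2: a_2=3, p_2 = 3*6 + 5 = 23, q_2 = 3*1 + 1 = 4.

5/1, 6/1, 23/4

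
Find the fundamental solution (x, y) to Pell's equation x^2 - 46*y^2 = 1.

(x, y) = (24335, 3588)

First expand sqrt(46) as a continued fraction. With x_i = (sqrt(46) + m_i)/d_i and (m_0, d_0) = (0, 1): a_0 = floor(sqrt(46)) = 6, since 6^2 = 36 <= 46 < 49 = 7^2.
Iterate m_{i+1} = d_i*a_i - m_i, d_{i+1} = (46 - m_{i+1}^2)/d_i, a_{i+1} = floor((a_0 + m_{i+1})/d_{i+1}):
  m_1 = 1*6 - 0 = 6, d_1 = (46 - 6^2)/1 = 10/1 = 10, a_1 = floor((6 + 6)/10) = 1.
  m_2 = 10*1 - 6 = 4, d_2 = (46 - 4^2)/10 = 30/10 = 3, a_2 = floor((6 + 4)/3) = 3.
  m_3 = 3*3 - 4 = 5, d_3 = (46 - 5^2)/3 = 21/3 = 7, a_3 = floor((6 + 5)/7) = 1.
  m_4 = 7*1 - 5 = 2, d_4 = (46 - 2^2)/7 = 42/7 = 6, a_4 = floor((6 + 2)/6) = 1.
  m_5 = 6*1 - 2 = 4, d_5 = (46 - 4^2)/6 = 30/6 = 5, a_5 = floor((6 + 4)/5) = 2.
  m_6 = 5*2 - 4 = 6, d_6 = (46 - 6^2)/5 = 10/5 = 2, a_6 = floor((6 + 6)/2) = 6.
  m_7 = 2*6 - 6 = 6, d_7 = (46 - 6^2)/2 = 10/2 = 5, a_7 = floor((6 + 6)/5) = 2.
  m_8 = 5*2 - 6 = 4, d_8 = (46 - 4^2)/5 = 30/5 = 6, a_8 = floor((6 + 4)/6) = 1.
  m_9 = 6*1 - 4 = 2, d_9 = (46 - 2^2)/6 = 42/6 = 7, a_9 = floor((6 + 2)/7) = 1.
  m_10 = 7*1 - 2 = 5, d_10 = (46 - 5^2)/7 = 21/7 = 3, a_10 = floor((6 + 5)/3) = 3.
  m_11 = 3*3 - 5 = 4, d_11 = (46 - 4^2)/3 = 30/3 = 10, a_11 = floor((6 + 4)/10) = 1.
  m_12 = 10*1 - 4 = 6, d_12 = (46 - 6^2)/10 = 10/10 = 1, a_12 = floor((6 + 6)/1) = 12.
  m_13 = 1*12 - 6 = 6, d_13 = (46 - 6^2)/1 = 10/1 = 10: (m_13, d_13) = (m_1, d_1) = (6, 10), so from here the quotients repeat a_1, ..., a_12; the period length is 12.
So sqrt(46) = [6; (1, 3, 1, 1, 2, 6, 2, 1, 1, 3, 1, 12)] with period length k = 12.
k is even, so the fundamental solution of x^2 - 46y^2 = 1 is (p_{k-1}, q_{k-1}) = (p_11, q_11); compute convergents through index 11.
Convergents (p_i = a_i*p_{i-1} + p_{i-2}, q_i = a_i*q_{i-1} + q_{i-2} with p_{-2}=0, p_{-1}=1, q_{-2}=1, q_{-1}=0):
  i=0: a_0=6, p_0 = 6*1 + 0 = 6, q_0 = 6*0 + 1 = 1.
  i=1: a_1=1, p_1 = 1*6 + 1 = 7, q_1 = 1*1 + 0 = 1.
  i=2: a_2=3, p_2 = 3*7 + 6 = 27, q_2 = 3*1 + 1 = 4.
  i=3: a_3=1, p_3 = 1*27 + 7 = 34, q_3 = 1*4 + 1 = 5.
  i=4: a_4=1, p_4 = 1*34 + 27 = 61, q_4 = 1*5 + 4 = 9.
  i=5: a_5=2, p_5 = 2*61 + 34 = 156, q_5 = 2*9 + 5 = 23.
  i=6: a_6=6, p_6 = 6*156 + 61 = 997, q_6 = 6*23 + 9 = 147.
  i=7: a_7=2, p_7 = 2*997 + 156 = 2150, q_7 = 2*147 + 23 = 317.
  i=8: a_8=1, p_8 = 1*2150 + 997 = 3147, q_8 = 1*317 + 147 = 464.
  i=9: a_9=1, p_9 = 1*3147 + 2150 = 5297, q_9 = 1*464 + 317 = 781.
  i=10: a_10=3, p_10 = 3*5297 + 3147 = 19038, q_10 = 3*781 + 464 = 2807.
  i=11: a_11=1, p_11 = 1*19038 + 5297 = 24335, q_11 = 1*2807 + 781 = 3588.
Check: 24335^2 - 46*3588^2 = 592192225 - 592192224 = 1, so (x, y) = (24335, 3588) solves the equation, and by the theorem it is the least positive solution.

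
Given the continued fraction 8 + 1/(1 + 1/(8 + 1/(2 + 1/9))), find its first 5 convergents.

8/1, 9/1, 80/9, 169/19, 1601/180

Using the convergent recurrence p_i = a_i*p_{i-1} + p_{i-2}, q_i = a_i*q_{i-1} + q_{i-2} with p_{-2}=0, p_{-1}=1, q_{-2}=1, q_{-1}=0:
  i=0: a_0=8, p_0 = 8*1 + 0 = 8, q_0 = 8*0 + 1 = 1.
  i=1: a_1=1, p_1 = 1*8 + 1 = 9, q_1 = 1*1 + 0 = 1.
  i=2: a_2=8, p_2 = 8*9 + 8 = 80, q_2 = 8*1 + 1 = 9.
  i=3: a_3=2, p_3 = 2*80 + 9 = 169, q_3 = 2*9 + 1 = 19.
  i=4: a_4=9, p_4 = 9*169 + 80 = 1601, q_4 = 9*19 + 9 = 180.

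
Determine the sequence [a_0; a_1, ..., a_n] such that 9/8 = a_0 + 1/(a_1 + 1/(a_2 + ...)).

Run the Euclidean algorithm on 9 and 8; the successive quotients are the partial quotients a_0, a_1, ... (each step inverts the fractional part left over by the previous one):
  9 = 1*8 + 1, so a_0 = 1.
  8 = 8*1 + 0, so a_1 = 8.
The remainder reaches 0 after 2 divisions, so the expansion has 2 partial quotients, read off in order.

[1; 8]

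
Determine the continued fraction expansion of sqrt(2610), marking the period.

Write x_i = (sqrt(2610) + m_i)/d_i with (m_0, d_0) = (0, 1). a_0 = floor(sqrt(2610)) = 51, since 51^2 = 2601 <= 2610 < 2704 = 52^2.
Iterate m_{i+1} = d_i*a_i - m_i, d_{i+1} = (2610 - m_{i+1}^2)/d_i, a_{i+1} = floor((a_0 + m_{i+1})/d_{i+1}):
  m_1 = 1*51 - 0 = 51, d_1 = (2610 - 51^2)/1 = 9/1 = 9, a_1 = floor((51 + 51)/9) = 11.
  m_2 = 9*11 - 51 = 48, d_2 = (2610 - 48^2)/9 = 306/9 = 34, a_2 = floor((51 + 48)/34) = 2.
  m_3 = 34*2 - 48 = 20, d_3 = (2610 - 20^2)/34 = 2210/34 = 65, a_3 = floor((51 + 20)/65) = 1.
  m_4 = 65*1 - 20 = 45, d_4 = (2610 - 45^2)/65 = 585/65 = 9, a_4 = floor((51 + 45)/9) = 10.
  m_5 = 9*10 - 45 = 45, d_5 = (2610 - 45^2)/9 = 585/9 = 65, a_5 = floor((51 + 45)/65) = 1.
  m_6 = 65*1 - 45 = 20, d_6 = (2610 - 20^2)/65 = 2210/65 = 34, a_6 = floor((51 + 20)/34) = 2.
  m_7 = 34*2 - 20 = 48, d_7 = (2610 - 48^2)/34 = 306/34 = 9, a_7 = floor((51 + 48)/9) = 11.
  m_8 = 9*11 - 48 = 51, d_8 = (2610 - 51^2)/9 = 9/9 = 1, a_8 = floor((51 + 51)/1) = 102.
  m_9 = 1*102 - 51 = 51, d_9 = (2610 - 51^2)/1 = 9/1 = 9: (m_9, d_9) = (m_1, d_1) = (51, 9), so from here the quotients repeat a_1, ..., a_8; the period length is 8.
Hence the expansion of sqrt(2610) is a_0 = 51 followed by the repeating block 11, 2, 1, 10, 1, 2, 11, 102 (period 8).

[51; (11, 2, 1, 10, 1, 2, 11, 102)]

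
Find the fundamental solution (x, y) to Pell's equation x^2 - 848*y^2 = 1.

First expand sqrt(848) as a continued fraction. With x_i = (sqrt(848) + m_i)/d_i and (m_0, d_0) = (0, 1): a_0 = floor(sqrt(848)) = 29, since 29^2 = 841 <= 848 < 900 = 30^2.
Iterate m_{i+1} = d_i*a_i - m_i, d_{i+1} = (848 - m_{i+1}^2)/d_i, a_{i+1} = floor((a_0 + m_{i+1})/d_{i+1}):
  m_1 = 1*29 - 0 = 29, d_1 = (848 - 29^2)/1 = 7/1 = 7, a_1 = floor((29 + 29)/7) = 8.
  m_2 = 7*8 - 29 = 27, d_2 = (848 - 27^2)/7 = 119/7 = 17, a_2 = floor((29 + 27)/17) = 3.
  m_3 = 17*3 - 27 = 24, d_3 = (848 - 24^2)/17 = 272/17 = 16, a_3 = floor((29 + 24)/16) = 3.
  m_4 = 16*3 - 24 = 24, d_4 = (848 - 24^2)/16 = 272/16 = 17, a_4 = floor((29 + 24)/17) = 3.
  m_5 = 17*3 - 24 = 27, d_5 = (848 - 27^2)/17 = 119/17 = 7, a_5 = floor((29 + 27)/7) = 8.
  m_6 = 7*8 - 27 = 29, d_6 = (848 - 29^2)/7 = 7/7 = 1, a_6 = floor((29 + 29)/1) = 58.
  m_7 = 1*58 - 29 = 29, d_7 = (848 - 29^2)/1 = 7/1 = 7: (m_7, d_7) = (m_1, d_1) = (29, 7), so from here the quotients repeat a_1, ..., a_6; the period length is 6.
So sqrt(848) = [29; (8, 3, 3, 3, 8, 58)] with period length k = 6.
k is even, so the fundamental solution of x^2 - 848y^2 = 1 is (p_{k-1}, q_{k-1}) = (p_5, q_5); compute convergents through index 5.
Convergents (p_i = a_i*p_{i-1} + p_{i-2}, q_i = a_i*q_{i-1} + q_{i-2} with p_{-2}=0, p_{-1}=1, q_{-2}=1, q_{-1}=0):
  i=0: a_0=29, p_0 = 29*1 + 0 = 29, q_0 = 29*0 + 1 = 1.
  i=1: a_1=8, p_1 = 8*29 + 1 = 233, q_1 = 8*1 + 0 = 8.
  i=2: a_2=3, p_2 = 3*233 + 29 = 728, q_2 = 3*8 + 1 = 25.
  i=3: a_3=3, p_3 = 3*728 + 233 = 2417, q_3 = 3*25 + 8 = 83.
  i=4: a_4=3, p_4 = 3*2417 + 728 = 7979, q_4 = 3*83 + 25 = 274.
  i=5: a_5=8, p_5 = 8*7979 + 2417 = 66249, q_5 = 8*274 + 83 = 2275.
Check: 66249^2 - 848*2275^2 = 4388930001 - 4388930000 = 1, so (x, y) = (66249, 2275) solves the equation, and by the theorem it is the least positive solution.

(x, y) = (66249, 2275)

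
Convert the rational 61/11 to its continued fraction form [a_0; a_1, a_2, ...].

[5; 1, 1, 5]

Run the Euclidean algorithm on 61 and 11; the successive quotients are the partial quotients a_0, a_1, ... (each step inverts the fractional part left over by the previous one):
  61 = 5*11 + 6, so a_0 = 5.
  11 = 1*6 + 5, so a_1 = 1.
  6 = 1*5 + 1, so a_2 = 1.
  5 = 5*1 + 0, so a_3 = 5.
The remainder reaches 0 after 4 divisions, so the expansion has 4 partial quotients, read off in order.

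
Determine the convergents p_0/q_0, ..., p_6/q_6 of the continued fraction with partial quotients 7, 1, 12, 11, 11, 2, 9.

Using the convergent recurrence p_i = a_i*p_{i-1} + p_{i-2}, q_i = a_i*q_{i-1} + q_{i-2} with p_{-2}=0, p_{-1}=1, q_{-2}=1, q_{-1}=0:
  i=0: a_0=7, p_0 = 7*1 + 0 = 7, q_0 = 7*0 + 1 = 1.
  i=1: a_1=1, p_1 = 1*7 + 1 = 8, q_1 = 1*1 + 0 = 1.
  i=2: a_2=12, p_2 = 12*8 + 7 = 103, q_2 = 12*1 + 1 = 13.
  i=3: a_3=11, p_3 = 11*103 + 8 = 1141, q_3 = 11*13 + 1 = 144.
  i=4: a_4=11, p_4 = 11*1141 + 103 = 12654, q_4 = 11*144 + 13 = 1597.
  i=5: a_5=2, p_5 = 2*12654 + 1141 = 26449, q_5 = 2*1597 + 144 = 3338.
  i=6: a_6=9, p_6 = 9*26449 + 12654 = 250695, q_6 = 9*3338 + 1597 = 31639.

7/1, 8/1, 103/13, 1141/144, 12654/1597, 26449/3338, 250695/31639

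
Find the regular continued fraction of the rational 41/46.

[0; 1, 8, 5]

Run the Euclidean algorithm on 41 and 46; the successive quotients are the partial quotients a_0, a_1, ... (each step inverts the fractional part left over by the previous one):
  41 = 0*46 + 41, so a_0 = 0.
  46 = 1*41 + 5, so a_1 = 1.
  41 = 8*5 + 1, so a_2 = 8.
  5 = 5*1 + 0, so a_3 = 5.
The remainder reaches 0 after 4 divisions, so the expansion has 4 partial quotients, read off in order.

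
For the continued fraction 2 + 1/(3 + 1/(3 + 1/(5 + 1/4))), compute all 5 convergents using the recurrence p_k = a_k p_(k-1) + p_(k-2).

Using the convergent recurrence p_i = a_i*p_{i-1} + p_{i-2}, q_i = a_i*q_{i-1} + q_{i-2} with p_{-2}=0, p_{-1}=1, q_{-2}=1, q_{-1}=0:
  i=0: a_0=2, p_0 = 2*1 + 0 = 2, q_0 = 2*0 + 1 = 1.
  i=1: a_1=3, p_1 = 3*2 + 1 = 7, q_1 = 3*1 + 0 = 3.
  i=2: a_2=3, p_2 = 3*7 + 2 = 23, q_2 = 3*3 + 1 = 10.
  i=3: a_3=5, p_3 = 5*23 + 7 = 122, q_3 = 5*10 + 3 = 53.
  i=4: a_4=4, p_4 = 4*122 + 23 = 511, q_4 = 4*53 + 10 = 222.

2/1, 7/3, 23/10, 122/53, 511/222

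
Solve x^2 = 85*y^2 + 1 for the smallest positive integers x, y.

(x, y) = (285769, 30996)

First expand sqrt(85) as a continued fraction. With x_i = (sqrt(85) + m_i)/d_i and (m_0, d_0) = (0, 1): a_0 = floor(sqrt(85)) = 9, since 9^2 = 81 <= 85 < 100 = 10^2.
Iterate m_{i+1} = d_i*a_i - m_i, d_{i+1} = (85 - m_{i+1}^2)/d_i, a_{i+1} = floor((a_0 + m_{i+1})/d_{i+1}):
  m_1 = 1*9 - 0 = 9, d_1 = (85 - 9^2)/1 = 4/1 = 4, a_1 = floor((9 + 9)/4) = 4.
  m_2 = 4*4 - 9 = 7, d_2 = (85 - 7^2)/4 = 36/4 = 9, a_2 = floor((9 + 7)/9) = 1.
  m_3 = 9*1 - 7 = 2, d_3 = (85 - 2^2)/9 = 81/9 = 9, a_3 = floor((9 + 2)/9) = 1.
  m_4 = 9*1 - 2 = 7, d_4 = (85 - 7^2)/9 = 36/9 = 4, a_4 = floor((9 + 7)/4) = 4.
  m_5 = 4*4 - 7 = 9, d_5 = (85 - 9^2)/4 = 4/4 = 1, a_5 = floor((9 + 9)/1) = 18.
  m_6 = 1*18 - 9 = 9, d_6 = (85 - 9^2)/1 = 4/1 = 4: (m_6, d_6) = (m_1, d_1) = (9, 4), so from here the quotients repeat a_1, ..., a_5; the period length is 5.
So sqrt(85) = [9; (4, 1, 1, 4, 18)] with period length k = 5.
k is odd, so (p_{k-1}, q_{k-1}) only solves x^2 - 85y^2 = -1 and the fundamental solution of x^2 - 85y^2 = 1 is (p_{2k-1}, q_{2k-1}) = (p_9, q_9); compute convergents through index 9, running through the period twice.
Convergents (p_i = a_i*p_{i-1} + p_{i-2}, q_i = a_i*q_{i-1} + q_{i-2} with p_{-2}=0, p_{-1}=1, q_{-2}=1, q_{-1}=0):
  i=0: a_0=9, p_0 = 9*1 + 0 = 9, q_0 = 9*0 + 1 = 1.
  i=1: a_1=4, p_1 = 4*9 + 1 = 37, q_1 = 4*1 + 0 = 4.
  i=2: a_2=1, p_2 = 1*37 + 9 = 46, q_2 = 1*4 + 1 = 5.
  i=3: a_3=1, p_3 = 1*46 + 37 = 83, q_3 = 1*5 + 4 = 9.
  i=4: a_4=4, p_4 = 4*83 + 46 = 378, q_4 = 4*9 + 5 = 41.
  i=5: a_5=18, p_5 = 18*378 + 83 = 6887, q_5 = 18*41 + 9 = 747.
  i=6: a_6=4, p_6 = 4*6887 + 378 = 27926, q_6 = 4*747 + 41 = 3029.
  i=7: a_7=1, p_7 = 1*27926 + 6887 = 34813, q_7 = 1*3029 + 747 = 3776.
  i=8: a_8=1, p_8 = 1*34813 + 27926 = 62739, q_8 = 1*3776 + 3029 = 6805.
  i=9: a_9=4, p_9 = 4*62739 + 34813 = 285769, q_9 = 4*6805 + 3776 = 30996.
Indeed p_4^2 - 85*q_4^2 = 142884 - 142885 = -1, not +1.
Check: 285769^2 - 85*30996^2 = 81663921361 - 81663921360 = 1, so (x, y) = (285769, 30996) solves the equation, and by the theorem it is the least positive solution.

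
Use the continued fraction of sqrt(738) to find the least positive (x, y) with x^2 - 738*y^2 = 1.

First expand sqrt(738) as a continued fraction. With x_i = (sqrt(738) + m_i)/d_i and (m_0, d_0) = (0, 1): a_0 = floor(sqrt(738)) = 27, since 27^2 = 729 <= 738 < 784 = 28^2.
Iterate m_{i+1} = d_i*a_i - m_i, d_{i+1} = (738 - m_{i+1}^2)/d_i, a_{i+1} = floor((a_0 + m_{i+1})/d_{i+1}):
  m_1 = 1*27 - 0 = 27, d_1 = (738 - 27^2)/1 = 9/1 = 9, a_1 = floor((27 + 27)/9) = 6.
  m_2 = 9*6 - 27 = 27, d_2 = (738 - 27^2)/9 = 9/9 = 1, a_2 = floor((27 + 27)/1) = 54.
  m_3 = 1*54 - 27 = 27, d_3 = (738 - 27^2)/1 = 9/1 = 9: (m_3, d_3) = (m_1, d_1) = (27, 9), so from here the quotients repeat a_1, a_2; the period length is 2.
So sqrt(738) = [27; (6, 54)] with period length k = 2.
k is even, so the fundamental solution of x^2 - 738y^2 = 1 is (p_{k-1}, q_{k-1}) = (p_1, q_1); compute convergents through index 1.
Convergents (p_i = a_i*p_{i-1} + p_{i-2}, q_i = a_i*q_{i-1} + q_{i-2} with p_{-2}=0, p_{-1}=1, q_{-2}=1, q_{-1}=0):
  i=0: a_0=27, p_0 = 27*1 + 0 = 27, q_0 = 27*0 + 1 = 1.
  i=1: a_1=6, p_1 = 6*27 + 1 = 163, q_1 = 6*1 + 0 = 6.
Check: 163^2 - 738*6^2 = 26569 - 26568 = 1, so (x, y) = (163, 6) solves the equation, and by the theorem it is the least positive solution.

(x, y) = (163, 6)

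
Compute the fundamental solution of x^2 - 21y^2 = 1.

First expand sqrt(21) as a continued fraction. With x_i = (sqrt(21) + m_i)/d_i and (m_0, d_0) = (0, 1): a_0 = floor(sqrt(21)) = 4, since 4^2 = 16 <= 21 < 25 = 5^2.
Iterate m_{i+1} = d_i*a_i - m_i, d_{i+1} = (21 - m_{i+1}^2)/d_i, a_{i+1} = floor((a_0 + m_{i+1})/d_{i+1}):
  m_1 = 1*4 - 0 = 4, d_1 = (21 - 4^2)/1 = 5/1 = 5, a_1 = floor((4 + 4)/5) = 1.
  m_2 = 5*1 - 4 = 1, d_2 = (21 - 1^2)/5 = 20/5 = 4, a_2 = floor((4 + 1)/4) = 1.
  m_3 = 4*1 - 1 = 3, d_3 = (21 - 3^2)/4 = 12/4 = 3, a_3 = floor((4 + 3)/3) = 2.
  m_4 = 3*2 - 3 = 3, d_4 = (21 - 3^2)/3 = 12/3 = 4, a_4 = floor((4 + 3)/4) = 1.
  m_5 = 4*1 - 3 = 1, d_5 = (21 - 1^2)/4 = 20/4 = 5, a_5 = floor((4 + 1)/5) = 1.
  m_6 = 5*1 - 1 = 4, d_6 = (21 - 4^2)/5 = 5/5 = 1, a_6 = floor((4 + 4)/1) = 8.
  m_7 = 1*8 - 4 = 4, d_7 = (21 - 4^2)/1 = 5/1 = 5: (m_7, d_7) = (m_1, d_1) = (4, 5), so from here the quotients repeat a_1, ..., a_6; the period length is 6.
So sqrt(21) = [4; (1, 1, 2, 1, 1, 8)] with period length k = 6.
k is even, so the fundamental solution of x^2 - 21y^2 = 1 is (p_{k-1}, q_{k-1}) = (p_5, q_5); compute convergents through index 5.
Convergents (p_i = a_i*p_{i-1} + p_{i-2}, q_i = a_i*q_{i-1} + q_{i-2} with p_{-2}=0, p_{-1}=1, q_{-2}=1, q_{-1}=0):
  i=0: a_0=4, p_0 = 4*1 + 0 = 4, q_0 = 4*0 + 1 = 1.
  i=1: a_1=1, p_1 = 1*4 + 1 = 5, q_1 = 1*1 + 0 = 1.
  i=2: a_2=1, p_2 = 1*5 + 4 = 9, q_2 = 1*1 + 1 = 2.
  i=3: a_3=2, p_3 = 2*9 + 5 = 23, q_3 = 2*2 + 1 = 5.
  i=4: a_4=1, p_4 = 1*23 + 9 = 32, q_4 = 1*5 + 2 = 7.
  i=5: a_5=1, p_5 = 1*32 + 23 = 55, q_5 = 1*7 + 5 = 12.
Check: 55^2 - 21*12^2 = 3025 - 3024 = 1, so (x, y) = (55, 12) solves the equation, and by the theorem it is the least positive solution.

(x, y) = (55, 12)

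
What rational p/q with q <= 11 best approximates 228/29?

Expand x = 228/29 as a continued fraction with the Euclidean algorithm:
  228 = 7*29 + 25, so a_0 = 7.
  29 = 1*25 + 4, so a_1 = 1.
  25 = 6*4 + 1, so a_2 = 6.
  4 = 4*1 + 0, so a_3 = 4.
so x = [7; 1, 6, 4].
Convergents (p_i = a_i*p_{i-1} + p_{i-2}, q_i = a_i*q_{i-1} + q_{i-2} with p_{-2}=0, p_{-1}=1, q_{-2}=1, q_{-1}=0), until the denominator exceeds 11:
  i=0: a_0=7, p_0 = 7*1 + 0 = 7, q_0 = 7*0 + 1 = 1.
  i=1: a_1=1, p_1 = 1*7 + 1 = 8, q_1 = 1*1 + 0 = 1.
  i=2: a_2=6, p_2 = 6*8 + 7 = 55, q_2 = 6*1 + 1 = 7.
  i=3: a_3=4, p_3 = 4*55 + 8 = 228, q_3 = 4*7 + 1 = 29.
q_3 = 29 > 11, so the last convergent with denominator <= 11 is p_2/q_2 = 55/7.
The closest fraction with denominator <= 11 is either p_2/q_2 or the intermediate fraction (k*p_2 + p_1)/(k*q_2 + q_1) with the largest k >= 1 whose denominator stays <= 11; these approach x as k grows, and every other convergent or intermediate fraction in range is farther away.
Largest k: floor((11 - q_1)/q_2) = floor((11 - 1)/7) = 1.
That gives (1*55 + 8)/(1*7 + 1) = 63/8.
Compare the errors: |x - 55/7| = |228*7 - 55*29|/(29*7) = 1/203, and |x - 63/8| = |228*8 - 63*29|/(29*8) = 3/232.
Cross-multiplying, 1*232 = 232 < 609 = 3*203, so 1/203 is smaller: the convergent 55/7 is closer to x than 63/8.

55/7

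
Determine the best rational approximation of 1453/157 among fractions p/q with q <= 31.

287/31

Expand x = 1453/157 as a continued fraction with the Euclidean algorithm:
  1453 = 9*157 + 40, so a_0 = 9.
  157 = 3*40 + 37, so a_1 = 3.
  40 = 1*37 + 3, so a_2 = 1.
  37 = 12*3 + 1, so a_3 = 12.
  3 = 3*1 + 0, so a_4 = 3.
so x = [9; 3, 1, 12, 3].
Convergents (p_i = a_i*p_{i-1} + p_{i-2}, q_i = a_i*q_{i-1} + q_{i-2} with p_{-2}=0, p_{-1}=1, q_{-2}=1, q_{-1}=0), until the denominator exceeds 31:
  i=0: a_0=9, p_0 = 9*1 + 0 = 9, q_0 = 9*0 + 1 = 1.
  i=1: a_1=3, p_1 = 3*9 + 1 = 28, q_1 = 3*1 + 0 = 3.
  i=2: a_2=1, p_2 = 1*28 + 9 = 37, q_2 = 1*3 + 1 = 4.
  i=3: a_3=12, p_3 = 12*37 + 28 = 472, q_3 = 12*4 + 3 = 51.
q_3 = 51 > 31, so the last convergent with denominator <= 31 is p_2/q_2 = 37/4.
The closest fraction with denominator <= 31 is either p_2/q_2 or the intermediate fraction (k*p_2 + p_1)/(k*q_2 + q_1) with the largest k >= 1 whose denominator stays <= 31; these approach x as k grows, and every other convergent or intermediate fraction in range is farther away.
Largest k: floor((31 - q_1)/q_2) = floor((31 - 3)/4) = 7.
That gives (7*37 + 28)/(7*4 + 3) = 287/31.
Compare the errors: |x - 37/4| = |1453*4 - 37*157|/(157*4) = 3/628, and |x - 287/31| = |1453*31 - 287*157|/(157*31) = 16/4867.
Cross-multiplying, 16*628 = 10048 < 14601 = 3*4867, so 16/4867 is smaller: the intermediate fraction 287/31 is closer to x than 37/4.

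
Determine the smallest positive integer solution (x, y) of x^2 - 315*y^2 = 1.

(x, y) = (71, 4)

First expand sqrt(315) as a continued fraction. With x_i = (sqrt(315) + m_i)/d_i and (m_0, d_0) = (0, 1): a_0 = floor(sqrt(315)) = 17, since 17^2 = 289 <= 315 < 324 = 18^2.
Iterate m_{i+1} = d_i*a_i - m_i, d_{i+1} = (315 - m_{i+1}^2)/d_i, a_{i+1} = floor((a_0 + m_{i+1})/d_{i+1}):
  m_1 = 1*17 - 0 = 17, d_1 = (315 - 17^2)/1 = 26/1 = 26, a_1 = floor((17 + 17)/26) = 1.
  m_2 = 26*1 - 17 = 9, d_2 = (315 - 9^2)/26 = 234/26 = 9, a_2 = floor((17 + 9)/9) = 2.
  m_3 = 9*2 - 9 = 9, d_3 = (315 - 9^2)/9 = 234/9 = 26, a_3 = floor((17 + 9)/26) = 1.
  m_4 = 26*1 - 9 = 17, d_4 = (315 - 17^2)/26 = 26/26 = 1, a_4 = floor((17 + 17)/1) = 34.
  m_5 = 1*34 - 17 = 17, d_5 = (315 - 17^2)/1 = 26/1 = 26: (m_5, d_5) = (m_1, d_1) = (17, 26), so from here the quotients repeat a_1, ..., a_4; the period length is 4.
So sqrt(315) = [17; (1, 2, 1, 34)] with period length k = 4.
k is even, so the fundamental solution of x^2 - 315y^2 = 1 is (p_{k-1}, q_{k-1}) = (p_3, q_3); compute convergents through index 3.
Convergents (p_i = a_i*p_{i-1} + p_{i-2}, q_i = a_i*q_{i-1} + q_{i-2} with p_{-2}=0, p_{-1}=1, q_{-2}=1, q_{-1}=0):
  i=0: a_0=17, p_0 = 17*1 + 0 = 17, q_0 = 17*0 + 1 = 1.
  i=1: a_1=1, p_1 = 1*17 + 1 = 18, q_1 = 1*1 + 0 = 1.
  i=2: a_2=2, p_2 = 2*18 + 17 = 53, q_2 = 2*1 + 1 = 3.
  i=3: a_3=1, p_3 = 1*53 + 18 = 71, q_3 = 1*3 + 1 = 4.
Check: 71^2 - 315*4^2 = 5041 - 5040 = 1, so (x, y) = (71, 4) solves the equation, and by the theorem it is the least positive solution.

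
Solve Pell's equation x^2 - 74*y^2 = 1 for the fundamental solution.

(x, y) = (3699, 430)

First expand sqrt(74) as a continued fraction. With x_i = (sqrt(74) + m_i)/d_i and (m_0, d_0) = (0, 1): a_0 = floor(sqrt(74)) = 8, since 8^2 = 64 <= 74 < 81 = 9^2.
Iterate m_{i+1} = d_i*a_i - m_i, d_{i+1} = (74 - m_{i+1}^2)/d_i, a_{i+1} = floor((a_0 + m_{i+1})/d_{i+1}):
  m_1 = 1*8 - 0 = 8, d_1 = (74 - 8^2)/1 = 10/1 = 10, a_1 = floor((8 + 8)/10) = 1.
  m_2 = 10*1 - 8 = 2, d_2 = (74 - 2^2)/10 = 70/10 = 7, a_2 = floor((8 + 2)/7) = 1.
  m_3 = 7*1 - 2 = 5, d_3 = (74 - 5^2)/7 = 49/7 = 7, a_3 = floor((8 + 5)/7) = 1.
  m_4 = 7*1 - 5 = 2, d_4 = (74 - 2^2)/7 = 70/7 = 10, a_4 = floor((8 + 2)/10) = 1.
  m_5 = 10*1 - 2 = 8, d_5 = (74 - 8^2)/10 = 10/10 = 1, a_5 = floor((8 + 8)/1) = 16.
  m_6 = 1*16 - 8 = 8, d_6 = (74 - 8^2)/1 = 10/1 = 10: (m_6, d_6) = (m_1, d_1) = (8, 10), so from here the quotients repeat a_1, ..., a_5; the period length is 5.
So sqrt(74) = [8; (1, 1, 1, 1, 16)] with period length k = 5.
k is odd, so (p_{k-1}, q_{k-1}) only solves x^2 - 74y^2 = -1 and the fundamental solution of x^2 - 74y^2 = 1 is (p_{2k-1}, q_{2k-1}) = (p_9, q_9); compute convergents through index 9, running through the period twice.
Convergents (p_i = a_i*p_{i-1} + p_{i-2}, q_i = a_i*q_{i-1} + q_{i-2} with p_{-2}=0, p_{-1}=1, q_{-2}=1, q_{-1}=0):
  i=0: a_0=8, p_0 = 8*1 + 0 = 8, q_0 = 8*0 + 1 = 1.
  i=1: a_1=1, p_1 = 1*8 + 1 = 9, q_1 = 1*1 + 0 = 1.
  i=2: a_2=1, p_2 = 1*9 + 8 = 17, q_2 = 1*1 + 1 = 2.
  i=3: a_3=1, p_3 = 1*17 + 9 = 26, q_3 = 1*2 + 1 = 3.
  i=4: a_4=1, p_4 = 1*26 + 17 = 43, q_4 = 1*3 + 2 = 5.
  i=5: a_5=16, p_5 = 16*43 + 26 = 714, q_5 = 16*5 + 3 = 83.
  i=6: a_6=1, p_6 = 1*714 + 43 = 757, q_6 = 1*83 + 5 = 88.
  i=7: a_7=1, p_7 = 1*757 + 714 = 1471, q_7 = 1*88 + 83 = 171.
  i=8: a_8=1, p_8 = 1*1471 + 757 = 2228, q_8 = 1*171 + 88 = 259.
  i=9: a_9=1, p_9 = 1*2228 + 1471 = 3699, q_9 = 1*259 + 171 = 430.
Indeed p_4^2 - 74*q_4^2 = 1849 - 1850 = -1, not +1.
Check: 3699^2 - 74*430^2 = 13682601 - 13682600 = 1, so (x, y) = (3699, 430) solves the equation, and by the theorem it is the least positive solution.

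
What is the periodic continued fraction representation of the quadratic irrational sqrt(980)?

[31; (3, 3, 1, 1, 2, 1, 1, 3, 3, 62)]

Write x_i = (sqrt(980) + m_i)/d_i with (m_0, d_0) = (0, 1). a_0 = floor(sqrt(980)) = 31, since 31^2 = 961 <= 980 < 1024 = 32^2.
Iterate m_{i+1} = d_i*a_i - m_i, d_{i+1} = (980 - m_{i+1}^2)/d_i, a_{i+1} = floor((a_0 + m_{i+1})/d_{i+1}):
  m_1 = 1*31 - 0 = 31, d_1 = (980 - 31^2)/1 = 19/1 = 19, a_1 = floor((31 + 31)/19) = 3.
  m_2 = 19*3 - 31 = 26, d_2 = (980 - 26^2)/19 = 304/19 = 16, a_2 = floor((31 + 26)/16) = 3.
  m_3 = 16*3 - 26 = 22, d_3 = (980 - 22^2)/16 = 496/16 = 31, a_3 = floor((31 + 22)/31) = 1.
  m_4 = 31*1 - 22 = 9, d_4 = (980 - 9^2)/31 = 899/31 = 29, a_4 = floor((31 + 9)/29) = 1.
  m_5 = 29*1 - 9 = 20, d_5 = (980 - 20^2)/29 = 580/29 = 20, a_5 = floor((31 + 20)/20) = 2.
  m_6 = 20*2 - 20 = 20, d_6 = (980 - 20^2)/20 = 580/20 = 29, a_6 = floor((31 + 20)/29) = 1.
  m_7 = 29*1 - 20 = 9, d_7 = (980 - 9^2)/29 = 899/29 = 31, a_7 = floor((31 + 9)/31) = 1.
  m_8 = 31*1 - 9 = 22, d_8 = (980 - 22^2)/31 = 496/31 = 16, a_8 = floor((31 + 22)/16) = 3.
  m_9 = 16*3 - 22 = 26, d_9 = (980 - 26^2)/16 = 304/16 = 19, a_9 = floor((31 + 26)/19) = 3.
  m_10 = 19*3 - 26 = 31, d_10 = (980 - 31^2)/19 = 19/19 = 1, a_10 = floor((31 + 31)/1) = 62.
  m_11 = 1*62 - 31 = 31, d_11 = (980 - 31^2)/1 = 19/1 = 19: (m_11, d_11) = (m_1, d_1) = (31, 19), so from here the quotients repeat a_1, ..., a_10; the period length is 10.
Hence the expansion of sqrt(980) is a_0 = 31 followed by the repeating block 3, 3, 1, 1, 2, 1, 1, 3, 3, 62 (period 10).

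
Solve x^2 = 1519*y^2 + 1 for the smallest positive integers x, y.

(x, y) = (1520, 39)

First expand sqrt(1519) as a continued fraction. With x_i = (sqrt(1519) + m_i)/d_i and (m_0, d_0) = (0, 1): a_0 = floor(sqrt(1519)) = 38, since 38^2 = 1444 <= 1519 < 1521 = 39^2.
Iterate m_{i+1} = d_i*a_i - m_i, d_{i+1} = (1519 - m_{i+1}^2)/d_i, a_{i+1} = floor((a_0 + m_{i+1})/d_{i+1}):
  m_1 = 1*38 - 0 = 38, d_1 = (1519 - 38^2)/1 = 75/1 = 75, a_1 = floor((38 + 38)/75) = 1.
  m_2 = 75*1 - 38 = 37, d_2 = (1519 - 37^2)/75 = 150/75 = 2, a_2 = floor((38 + 37)/2) = 37.
  m_3 = 2*37 - 37 = 37, d_3 = (1519 - 37^2)/2 = 150/2 = 75, a_3 = floor((38 + 37)/75) = 1.
  m_4 = 75*1 - 37 = 38, d_4 = (1519 - 38^2)/75 = 75/75 = 1, a_4 = floor((38 + 38)/1) = 76.
  m_5 = 1*76 - 38 = 38, d_5 = (1519 - 38^2)/1 = 75/1 = 75: (m_5, d_5) = (m_1, d_1) = (38, 75), so from here the quotients repeat a_1, ..., a_4; the period length is 4.
So sqrt(1519) = [38; (1, 37, 1, 76)] with period length k = 4.
k is even, so the fundamental solution of x^2 - 1519y^2 = 1 is (p_{k-1}, q_{k-1}) = (p_3, q_3); compute convergents through index 3.
Convergents (p_i = a_i*p_{i-1} + p_{i-2}, q_i = a_i*q_{i-1} + q_{i-2} with p_{-2}=0, p_{-1}=1, q_{-2}=1, q_{-1}=0):
  i=0: a_0=38, p_0 = 38*1 + 0 = 38, q_0 = 38*0 + 1 = 1.
  i=1: a_1=1, p_1 = 1*38 + 1 = 39, q_1 = 1*1 + 0 = 1.
  i=2: a_2=37, p_2 = 37*39 + 38 = 1481, q_2 = 37*1 + 1 = 38.
  i=3: a_3=1, p_3 = 1*1481 + 39 = 1520, q_3 = 1*38 + 1 = 39.
Check: 1520^2 - 1519*39^2 = 2310400 - 2310399 = 1, so (x, y) = (1520, 39) solves the equation, and by the theorem it is the least positive solution.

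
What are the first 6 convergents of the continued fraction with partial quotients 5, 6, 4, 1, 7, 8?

Using the convergent recurrence p_i = a_i*p_{i-1} + p_{i-2}, q_i = a_i*q_{i-1} + q_{i-2} with p_{-2}=0, p_{-1}=1, q_{-2}=1, q_{-1}=0:
  i=0: a_0=5, p_0 = 5*1 + 0 = 5, q_0 = 5*0 + 1 = 1.
  i=1: a_1=6, p_1 = 6*5 + 1 = 31, q_1 = 6*1 + 0 = 6.
  i=2: a_2=4, p_2 = 4*31 + 5 = 129, q_2 = 4*6 + 1 = 25.
  i=3: a_3=1, p_3 = 1*129 + 31 = 160, q_3 = 1*25 + 6 = 31.
  i=4: a_4=7, p_4 = 7*160 + 129 = 1249, q_4 = 7*31 + 25 = 242.
  i=5: a_5=8, p_5 = 8*1249 + 160 = 10152, q_5 = 8*242 + 31 = 1967.

5/1, 31/6, 129/25, 160/31, 1249/242, 10152/1967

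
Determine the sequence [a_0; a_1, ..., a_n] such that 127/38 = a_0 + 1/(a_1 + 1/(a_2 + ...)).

Run the Euclidean algorithm on 127 and 38; the successive quotients are the partial quotients a_0, a_1, ... (each step inverts the fractional part left over by the previous one):
  127 = 3*38 + 13, so a_0 = 3.
  38 = 2*13 + 12, so a_1 = 2.
  13 = 1*12 + 1, so a_2 = 1.
  12 = 12*1 + 0, so a_3 = 12.
The remainder reaches 0 after 4 divisions, so the expansion has 4 partial quotients, read off in order.

[3; 2, 1, 12]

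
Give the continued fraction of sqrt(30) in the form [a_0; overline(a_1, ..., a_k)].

[5; overline(2, 10)]

Write x_i = (sqrt(30) + m_i)/d_i with (m_0, d_0) = (0, 1). a_0 = floor(sqrt(30)) = 5, since 5^2 = 25 <= 30 < 36 = 6^2.
Iterate m_{i+1} = d_i*a_i - m_i, d_{i+1} = (30 - m_{i+1}^2)/d_i, a_{i+1} = floor((a_0 + m_{i+1})/d_{i+1}):
  m_1 = 1*5 - 0 = 5, d_1 = (30 - 5^2)/1 = 5/1 = 5, a_1 = floor((5 + 5)/5) = 2.
  m_2 = 5*2 - 5 = 5, d_2 = (30 - 5^2)/5 = 5/5 = 1, a_2 = floor((5 + 5)/1) = 10.
  m_3 = 1*10 - 5 = 5, d_3 = (30 - 5^2)/1 = 5/1 = 5: (m_3, d_3) = (m_1, d_1) = (5, 5), so from here the quotients repeat a_1, a_2; the period length is 2.
Hence the expansion of sqrt(30) is a_0 = 5 followed by the repeating block 2, 10 (period 2).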